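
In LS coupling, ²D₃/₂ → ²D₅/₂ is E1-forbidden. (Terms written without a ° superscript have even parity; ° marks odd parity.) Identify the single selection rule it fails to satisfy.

Reading off the term symbols: S 1/2→1/2, L 2→2, J 3/2→5/2, parity even→even.
Parity must change: even → even — fails.
ΔS = 0: S: 1/2 → 1/2 — ok.
ΔL = 0, ±1 (not L=0↔0): L: 2 → 2, ΔL = +0 — ok.
ΔJ = 0, ±1 (not J=0↔0): J: 3/2 → 5/2, ΔJ = +1 — ok.

parity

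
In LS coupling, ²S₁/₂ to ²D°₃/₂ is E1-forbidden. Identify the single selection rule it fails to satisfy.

the ΔL = 0, ±1 rule

Reading off the term symbols: S 1/2→1/2, L 0→2, J 1/2→3/2, parity even→odd.
Parity must change: even → odd — ✓.
ΔS = 0: S: 1/2 → 1/2 — ✓.
ΔL = 0, ±1 (not L=0↔0): L: 0 → 2, ΔL = +2 — ✗.
ΔJ = 0, ±1 (not J=0↔0): J: 1/2 → 3/2, ΔJ = +1 — ✓.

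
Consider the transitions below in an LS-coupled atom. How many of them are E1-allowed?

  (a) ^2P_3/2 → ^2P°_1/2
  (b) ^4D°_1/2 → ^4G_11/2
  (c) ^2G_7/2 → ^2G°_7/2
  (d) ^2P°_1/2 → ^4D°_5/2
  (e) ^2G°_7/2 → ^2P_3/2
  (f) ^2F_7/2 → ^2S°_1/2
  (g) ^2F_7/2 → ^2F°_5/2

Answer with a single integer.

3

(a) allowed
(b) forbidden (ΔL, ΔJ fail)
(c) allowed
(d) forbidden (parity, ΔS, ΔJ fail)
(e) forbidden (ΔL, ΔJ fail)
(f) forbidden (ΔL, ΔJ fail)
(g) allowed
Total allowed: 3 of 7.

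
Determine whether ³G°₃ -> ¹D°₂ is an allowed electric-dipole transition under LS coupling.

forbidden

Reading off the term symbols: S 1→0, L 4→2, J 3→2, parity odd→odd.
ΔL = 0, ±1 (not L=0↔0): L: 4 → 2, ΔL = -2 — ✗.
ΔS = 0: S: 1 → 0 — ✗.
ΔJ = 0, ±1 (not J=0↔0): J: 3 → 2, ΔJ = -1 — ✓.
Parity must change: odd → odd — ✗.
Rule(s) violated: parity, ΔS, ΔL.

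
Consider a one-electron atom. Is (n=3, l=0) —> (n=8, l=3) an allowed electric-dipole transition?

Initial l = 0, final l = 3, so Δl = +3. E1 requires Δl = ±1: fails.
The transition is electric-dipole forbidden.

forbidden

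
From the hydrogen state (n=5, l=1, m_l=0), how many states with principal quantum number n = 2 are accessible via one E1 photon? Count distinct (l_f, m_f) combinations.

E1 requires Δl = ±1, so l_f ∈ {0, 2}; with 0 ≤ l_f ≤ n_f−1 = 1, the allowed l_f values are {0}.
For l_f = 0: m_f ∈ {m_i−1, m_i, m_i+1} ∩ [−0, 0] = {0} → 1 state.
Total: 1.

1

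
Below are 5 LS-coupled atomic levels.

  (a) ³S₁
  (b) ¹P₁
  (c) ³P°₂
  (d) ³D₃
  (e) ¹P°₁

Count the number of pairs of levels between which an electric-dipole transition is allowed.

3

(a)–(b): forbidden (parity, ΔS).
(a)–(c): allowed.
(a)–(d): forbidden (parity, ΔL, ΔJ).
(a)–(e): forbidden (ΔS).
(b)–(c): forbidden (ΔS).
(b)–(d): forbidden (parity, ΔS, ΔJ).
(b)–(e): allowed.
(c)–(d): allowed.
(c)–(e): forbidden (parity, ΔS).
(d)–(e): forbidden (ΔS, ΔJ).
Allowed pairs: 3 of 10.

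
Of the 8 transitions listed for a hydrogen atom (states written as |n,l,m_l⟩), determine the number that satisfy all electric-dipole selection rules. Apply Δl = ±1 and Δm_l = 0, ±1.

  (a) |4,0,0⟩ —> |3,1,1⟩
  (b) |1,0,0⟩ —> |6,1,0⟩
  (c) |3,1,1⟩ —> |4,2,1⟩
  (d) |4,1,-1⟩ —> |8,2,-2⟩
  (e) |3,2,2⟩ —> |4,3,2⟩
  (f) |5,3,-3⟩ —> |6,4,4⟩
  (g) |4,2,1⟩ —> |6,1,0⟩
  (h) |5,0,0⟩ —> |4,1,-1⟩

(a) allowed
(b) allowed
(c) allowed
(d) allowed
(e) allowed
(f) forbidden — Δm_l = +7 (E1 requires Δm_l = 0, ±1)
(g) allowed
(h) allowed
Total allowed: 7 of 8.

7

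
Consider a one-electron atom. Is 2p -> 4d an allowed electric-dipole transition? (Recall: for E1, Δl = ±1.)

allowed

Δl = 2 − 1 = +1; the E1 rule Δl = ±1 is ✓.
All E1 selection rules are satisfied.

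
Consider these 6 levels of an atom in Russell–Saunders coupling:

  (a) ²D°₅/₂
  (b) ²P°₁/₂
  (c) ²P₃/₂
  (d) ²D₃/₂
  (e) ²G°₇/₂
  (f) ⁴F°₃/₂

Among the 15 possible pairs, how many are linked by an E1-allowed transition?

4

(a)–(b): forbidden (parity, ΔJ).
(a)–(c): allowed.
(a)–(d): allowed.
(a)–(e): forbidden (parity, ΔL).
(a)–(f): forbidden (parity, ΔS).
(b)–(c): allowed.
(b)–(d): allowed.
(b)–(e): forbidden (parity, ΔL, ΔJ).
(b)–(f): forbidden (parity, ΔS, ΔL).
(c)–(d): forbidden (parity).
(c)–(e): forbidden (ΔL, ΔJ).
(c)–(f): forbidden (ΔS, ΔL).
(d)–(e): forbidden (ΔL, ΔJ).
(d)–(f): forbidden (ΔS).
(e)–(f): forbidden (parity, ΔS, ΔJ).
Allowed pairs: 4 of 15.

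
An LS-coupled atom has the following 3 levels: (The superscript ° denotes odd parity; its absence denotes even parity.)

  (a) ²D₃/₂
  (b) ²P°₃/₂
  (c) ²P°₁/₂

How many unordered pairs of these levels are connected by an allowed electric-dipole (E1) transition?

(a)–(b): allowed.
(a)–(c): allowed.
(b)–(c): forbidden (parity).
Allowed pairs: 2 of 3.

2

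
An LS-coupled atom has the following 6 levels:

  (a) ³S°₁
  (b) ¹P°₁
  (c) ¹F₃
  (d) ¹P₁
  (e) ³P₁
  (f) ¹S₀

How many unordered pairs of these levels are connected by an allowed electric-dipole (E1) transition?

3

(a)–(b): forbidden (parity, ΔS).
(a)–(c): forbidden (ΔS, ΔL, ΔJ).
(a)–(d): forbidden (ΔS).
(a)–(e): allowed.
(a)–(f): forbidden (ΔS, ΔL).
(b)–(c): forbidden (ΔL, ΔJ).
(b)–(d): allowed.
(b)–(e): forbidden (ΔS).
(b)–(f): allowed.
(c)–(d): forbidden (parity, ΔL, ΔJ).
(c)–(e): forbidden (parity, ΔS, ΔL, ΔJ).
(c)–(f): forbidden (parity, ΔL, ΔJ).
(d)–(e): forbidden (parity, ΔS).
(d)–(f): forbidden (parity).
(e)–(f): forbidden (parity, ΔS).
Allowed pairs: 3 of 15.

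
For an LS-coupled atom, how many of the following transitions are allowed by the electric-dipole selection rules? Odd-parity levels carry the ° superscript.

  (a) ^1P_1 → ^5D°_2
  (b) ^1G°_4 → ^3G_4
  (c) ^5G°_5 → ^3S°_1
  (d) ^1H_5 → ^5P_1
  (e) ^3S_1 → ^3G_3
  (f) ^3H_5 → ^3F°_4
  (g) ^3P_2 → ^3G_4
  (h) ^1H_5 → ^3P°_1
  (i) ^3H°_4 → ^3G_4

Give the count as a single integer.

1

(a) forbidden (ΔS fails)
(b) forbidden (ΔS fails)
(c) forbidden (parity, ΔS, ΔL, ΔJ fail)
(d) forbidden (parity, ΔS, ΔL, ΔJ fail)
(e) forbidden (parity, ΔL, ΔJ fail)
(f) forbidden (ΔL fails)
(g) forbidden (parity, ΔL, ΔJ fail)
(h) forbidden (ΔS, ΔL, ΔJ fail)
(i) allowed
Total allowed: 1 of 9.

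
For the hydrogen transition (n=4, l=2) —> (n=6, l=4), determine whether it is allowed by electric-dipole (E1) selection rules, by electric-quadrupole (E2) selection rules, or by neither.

E2

Δl = 4 − 2 = +2; l_i + l_f = 6.
E1 (Δl = ±1): not satisfied.
E2 (Δl = 0,±2, l_i+l_f ≥ 2): satisfied.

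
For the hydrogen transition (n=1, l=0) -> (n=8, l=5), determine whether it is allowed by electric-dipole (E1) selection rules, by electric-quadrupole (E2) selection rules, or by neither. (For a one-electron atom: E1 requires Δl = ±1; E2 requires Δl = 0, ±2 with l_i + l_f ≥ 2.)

Δl = 5 − 0 = +5; l_i + l_f = 5.
E1 (Δl = ±1): not satisfied.
E2 (Δl = 0,±2, l_i+l_f ≥ 2): not satisfied.

neither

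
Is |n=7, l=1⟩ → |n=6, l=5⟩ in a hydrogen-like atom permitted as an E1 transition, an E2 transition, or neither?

Δl = 5 − 1 = +4; l_i + l_f = 6.
E1 (Δl = ±1): not satisfied.
E2 (Δl = 0,±2, l_i+l_f ≥ 2): not satisfied.

neither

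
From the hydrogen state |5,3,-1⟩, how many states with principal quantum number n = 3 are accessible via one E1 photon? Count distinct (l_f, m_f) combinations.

E1 requires Δl = ±1, so l_f ∈ {2, 4}; with 0 ≤ l_f ≤ n_f−1 = 2, the allowed l_f values are {2}.
For l_f = 2: m_f ∈ {m_i−1, m_i, m_i+1} ∩ [−2, 2] = {-2, -1, 0} → 3 states.
Total: 3.

3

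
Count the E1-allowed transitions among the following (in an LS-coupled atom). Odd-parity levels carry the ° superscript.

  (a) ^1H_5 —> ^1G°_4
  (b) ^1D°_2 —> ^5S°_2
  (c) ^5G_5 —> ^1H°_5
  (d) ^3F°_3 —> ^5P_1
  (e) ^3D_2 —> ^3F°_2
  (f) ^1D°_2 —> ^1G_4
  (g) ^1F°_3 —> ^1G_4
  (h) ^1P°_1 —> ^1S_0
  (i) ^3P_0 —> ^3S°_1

5

(a) allowed
(b) forbidden (parity, ΔS, ΔL fail)
(c) forbidden (ΔS fails)
(d) forbidden (ΔS, ΔL, ΔJ fail)
(e) allowed
(f) forbidden (ΔL, ΔJ fail)
(g) allowed
(h) allowed
(i) allowed
Total allowed: 5 of 9.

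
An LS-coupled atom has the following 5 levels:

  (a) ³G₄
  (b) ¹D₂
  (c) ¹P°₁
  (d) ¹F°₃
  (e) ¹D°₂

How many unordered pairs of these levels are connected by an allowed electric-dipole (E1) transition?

3

(a)–(b): forbidden (parity, ΔS, ΔL, ΔJ).
(a)–(c): forbidden (ΔS, ΔL, ΔJ).
(a)–(d): forbidden (ΔS).
(a)–(e): forbidden (ΔS, ΔL, ΔJ).
(b)–(c): allowed.
(b)–(d): allowed.
(b)–(e): allowed.
(c)–(d): forbidden (parity, ΔL, ΔJ).
(c)–(e): forbidden (parity).
(d)–(e): forbidden (parity).
Allowed pairs: 3 of 10.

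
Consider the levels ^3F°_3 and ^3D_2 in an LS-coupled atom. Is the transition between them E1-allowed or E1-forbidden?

allowed

Initial level: S=1, L=3, J=3, parity odd. Final level: S=1, L=2, J=2, parity even.
Parity must change: odd → even — ✓.
ΔS = 0: S: 1 → 1 — ✓.
ΔL = 0, ±1 (not L=0↔0): L: 3 → 2, ΔL = -1 — ✓.
ΔJ = 0, ±1 (not J=0↔0): J: 3 → 2, ΔJ = -1 — ✓.
All four E1 rules are satisfied.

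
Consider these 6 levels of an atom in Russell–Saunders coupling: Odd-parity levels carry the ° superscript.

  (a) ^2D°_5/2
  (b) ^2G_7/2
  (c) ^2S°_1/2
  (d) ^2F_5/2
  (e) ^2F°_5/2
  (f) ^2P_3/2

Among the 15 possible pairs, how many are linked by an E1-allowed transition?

(a)–(b): forbidden (ΔL).
(a)–(c): forbidden (parity, ΔL, ΔJ).
(a)–(d): allowed.
(a)–(e): forbidden (parity).
(a)–(f): allowed.
(b)–(c): forbidden (ΔL, ΔJ).
(b)–(d): forbidden (parity).
(b)–(e): allowed.
(b)–(f): forbidden (parity, ΔL, ΔJ).
(c)–(d): forbidden (ΔL, ΔJ).
(c)–(e): forbidden (parity, ΔL, ΔJ).
(c)–(f): allowed.
(d)–(e): allowed.
(d)–(f): forbidden (parity, ΔL).
(e)–(f): forbidden (ΔL).
Allowed pairs: 5 of 15.

5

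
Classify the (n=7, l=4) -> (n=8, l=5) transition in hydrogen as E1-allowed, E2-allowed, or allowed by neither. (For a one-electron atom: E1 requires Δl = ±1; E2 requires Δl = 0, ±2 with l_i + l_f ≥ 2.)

E1

Δl = 5 − 4 = +1; l_i + l_f = 9.
E1 (Δl = ±1): satisfied.
E2 (Δl = 0,±2, l_i+l_f ≥ 2): not satisfied.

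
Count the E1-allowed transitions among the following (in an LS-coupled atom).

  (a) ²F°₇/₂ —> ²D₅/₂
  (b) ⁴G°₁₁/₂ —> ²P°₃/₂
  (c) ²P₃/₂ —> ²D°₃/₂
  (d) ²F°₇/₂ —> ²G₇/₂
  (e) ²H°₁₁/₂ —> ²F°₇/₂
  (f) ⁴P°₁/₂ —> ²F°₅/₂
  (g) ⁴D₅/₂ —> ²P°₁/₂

3

(a) allowed
(b) forbidden (parity, ΔS, ΔL, ΔJ fail)
(c) allowed
(d) allowed
(e) forbidden (parity, ΔL, ΔJ fail)
(f) forbidden (parity, ΔS, ΔL, ΔJ fail)
(g) forbidden (ΔS, ΔJ fail)
Total allowed: 3 of 7.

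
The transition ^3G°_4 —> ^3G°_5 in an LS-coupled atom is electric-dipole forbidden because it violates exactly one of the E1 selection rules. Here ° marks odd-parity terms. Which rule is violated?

parity

ΔS = 0: S: 1 → 1 — ok.
Parity must change: odd → odd — fails.
ΔJ = 0, ±1 (not J=0↔0): J: 4 → 5, ΔJ = +1 — ok.
ΔL = 0, ±1 (not L=0↔0): L: 4 → 4, ΔL = +0 — ok.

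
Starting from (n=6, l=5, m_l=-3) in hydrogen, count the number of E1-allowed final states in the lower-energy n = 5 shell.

E1 requires Δl = ±1, so l_f ∈ {4, 6}; with 0 ≤ l_f ≤ n_f−1 = 4, the allowed l_f values are {4}.
For l_f = 4: m_f ∈ {m_i−1, m_i, m_i+1} ∩ [−4, 4] = {-4, -3, -2} → 3 states.
Total: 3.

3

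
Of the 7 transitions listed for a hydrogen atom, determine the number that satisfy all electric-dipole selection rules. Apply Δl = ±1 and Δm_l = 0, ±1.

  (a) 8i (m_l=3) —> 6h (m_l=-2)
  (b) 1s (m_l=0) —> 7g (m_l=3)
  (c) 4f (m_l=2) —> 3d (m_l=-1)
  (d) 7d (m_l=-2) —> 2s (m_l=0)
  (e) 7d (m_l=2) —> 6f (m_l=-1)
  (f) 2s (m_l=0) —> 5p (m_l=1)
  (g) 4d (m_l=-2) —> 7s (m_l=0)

(a) forbidden — Δm_l = -5 (E1 requires Δm_l = 0, ±1)
(b) forbidden — Δl = +4 (E1 requires Δl = ±1); Δm_l = +3 (E1 requires Δm_l = 0, ±1)
(c) forbidden — Δm_l = -3 (E1 requires Δm_l = 0, ±1)
(d) forbidden — Δl = -2 (E1 requires Δl = ±1); Δm_l = +2 (E1 requires Δm_l = 0, ±1)
(e) forbidden — Δm_l = -3 (E1 requires Δm_l = 0, ±1)
(f) allowed
(g) forbidden — Δl = -2 (E1 requires Δl = ±1); Δm_l = +2 (E1 requires Δm_l = 0, ±1)
Total allowed: 1 of 7.

1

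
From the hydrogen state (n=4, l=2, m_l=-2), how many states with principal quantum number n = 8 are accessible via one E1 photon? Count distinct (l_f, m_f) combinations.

E1 requires Δl = ±1, so l_f ∈ {1, 3}; with 0 ≤ l_f ≤ n_f−1 = 7, the allowed l_f values are {1, 3}.
For l_f = 1: m_f ∈ {m_i−1, m_i, m_i+1} ∩ [−1, 1] = {-1} → 1 state.
For l_f = 3: m_f ∈ {m_i−1, m_i, m_i+1} ∩ [−3, 3] = {-3, -2, -1} → 3 states.
Total: 4.

4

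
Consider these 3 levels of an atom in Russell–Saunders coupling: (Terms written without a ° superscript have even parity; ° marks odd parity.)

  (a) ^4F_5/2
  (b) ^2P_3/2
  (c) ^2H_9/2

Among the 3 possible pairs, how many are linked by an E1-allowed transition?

(a)–(b): forbidden (parity, ΔS, ΔL).
(a)–(c): forbidden (parity, ΔS, ΔL, ΔJ).
(b)–(c): forbidden (parity, ΔL, ΔJ).
Allowed pairs: 0 of 3.

0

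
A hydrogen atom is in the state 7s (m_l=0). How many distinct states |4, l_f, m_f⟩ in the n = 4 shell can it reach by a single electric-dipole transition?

E1 requires Δl = ±1, so l_f ∈ {-1, 1}; with 0 ≤ l_f ≤ n_f−1 = 3, the allowed l_f values are {1}.
For l_f = 1: m_f ∈ {m_i−1, m_i, m_i+1} ∩ [−1, 1] = {-1, 0, 1} → 3 states.
Total: 3.

3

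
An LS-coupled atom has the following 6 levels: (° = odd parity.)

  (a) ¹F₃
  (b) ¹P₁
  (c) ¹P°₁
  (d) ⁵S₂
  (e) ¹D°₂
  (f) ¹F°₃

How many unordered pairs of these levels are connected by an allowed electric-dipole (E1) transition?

(a)–(b): forbidden (parity, ΔL, ΔJ).
(a)–(c): forbidden (ΔL, ΔJ).
(a)–(d): forbidden (parity, ΔS, ΔL).
(a)–(e): allowed.
(a)–(f): allowed.
(b)–(c): allowed.
(b)–(d): forbidden (parity, ΔS).
(b)–(e): allowed.
(b)–(f): forbidden (ΔL, ΔJ).
(c)–(d): forbidden (ΔS).
(c)–(e): forbidden (parity).
(c)–(f): forbidden (parity, ΔL, ΔJ).
(d)–(e): forbidden (ΔS, ΔL).
(d)–(f): forbidden (ΔS, ΔL).
(e)–(f): forbidden (parity).
Allowed pairs: 4 of 15.

4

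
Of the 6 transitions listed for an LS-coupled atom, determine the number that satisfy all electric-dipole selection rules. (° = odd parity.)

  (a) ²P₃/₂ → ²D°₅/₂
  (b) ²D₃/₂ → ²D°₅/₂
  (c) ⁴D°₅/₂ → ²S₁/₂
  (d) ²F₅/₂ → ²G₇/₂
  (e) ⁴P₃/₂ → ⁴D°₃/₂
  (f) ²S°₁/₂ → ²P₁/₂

(a) allowed
(b) allowed
(c) forbidden (ΔS, ΔL, ΔJ fail)
(d) forbidden (parity fails)
(e) allowed
(f) allowed
Total allowed: 4 of 6.

4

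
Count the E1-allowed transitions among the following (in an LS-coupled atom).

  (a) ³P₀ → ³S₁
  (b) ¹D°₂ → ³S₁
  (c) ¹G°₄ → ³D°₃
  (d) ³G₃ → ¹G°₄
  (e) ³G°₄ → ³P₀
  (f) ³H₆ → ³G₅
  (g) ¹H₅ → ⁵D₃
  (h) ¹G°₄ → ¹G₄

(a) forbidden (parity fails)
(b) forbidden (ΔS, ΔL fail)
(c) forbidden (parity, ΔS, ΔL fail)
(d) forbidden (ΔS fails)
(e) forbidden (ΔL, ΔJ fail)
(f) forbidden (parity fails)
(g) forbidden (parity, ΔS, ΔL, ΔJ fail)
(h) allowed
Total allowed: 1 of 8.

1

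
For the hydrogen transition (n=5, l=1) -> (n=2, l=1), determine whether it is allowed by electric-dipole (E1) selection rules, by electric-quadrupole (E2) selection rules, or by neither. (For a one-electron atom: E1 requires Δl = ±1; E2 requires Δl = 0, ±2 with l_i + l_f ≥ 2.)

Δl = 1 − 1 = +0; l_i + l_f = 2.
E1 (Δl = ±1): not satisfied.
E2 (Δl = 0,±2, l_i+l_f ≥ 2): satisfied.

E2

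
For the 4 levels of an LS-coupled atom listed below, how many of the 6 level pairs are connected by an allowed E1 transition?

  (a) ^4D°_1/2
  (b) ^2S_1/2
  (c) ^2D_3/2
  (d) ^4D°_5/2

(a)–(b): forbidden (ΔS, ΔL).
(a)–(c): forbidden (ΔS).
(a)–(d): forbidden (parity, ΔJ).
(b)–(c): forbidden (parity, ΔL).
(b)–(d): forbidden (ΔS, ΔL, ΔJ).
(c)–(d): forbidden (ΔS).
Allowed pairs: 0 of 6.

0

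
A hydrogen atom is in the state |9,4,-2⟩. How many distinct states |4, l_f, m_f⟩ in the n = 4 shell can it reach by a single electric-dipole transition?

3

E1 requires Δl = ±1, so l_f ∈ {3, 5}; with 0 ≤ l_f ≤ n_f−1 = 3, the allowed l_f values are {3}.
For l_f = 3: m_f ∈ {m_i−1, m_i, m_i+1} ∩ [−3, 3] = {-3, -2, -1} → 3 states.
Total: 3.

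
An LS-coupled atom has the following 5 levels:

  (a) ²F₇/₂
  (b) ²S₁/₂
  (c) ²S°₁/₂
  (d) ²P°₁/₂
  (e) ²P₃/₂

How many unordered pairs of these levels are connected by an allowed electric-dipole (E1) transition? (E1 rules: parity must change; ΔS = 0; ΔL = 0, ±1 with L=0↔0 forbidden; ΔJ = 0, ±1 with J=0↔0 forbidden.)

3

(a)–(b): forbidden (parity, ΔL, ΔJ).
(a)–(c): forbidden (ΔL, ΔJ).
(a)–(d): forbidden (ΔL, ΔJ).
(a)–(e): forbidden (parity, ΔL, ΔJ).
(b)–(c): forbidden (ΔL).
(b)–(d): allowed.
(b)–(e): forbidden (parity).
(c)–(d): forbidden (parity).
(c)–(e): allowed.
(d)–(e): allowed.
Allowed pairs: 3 of 10.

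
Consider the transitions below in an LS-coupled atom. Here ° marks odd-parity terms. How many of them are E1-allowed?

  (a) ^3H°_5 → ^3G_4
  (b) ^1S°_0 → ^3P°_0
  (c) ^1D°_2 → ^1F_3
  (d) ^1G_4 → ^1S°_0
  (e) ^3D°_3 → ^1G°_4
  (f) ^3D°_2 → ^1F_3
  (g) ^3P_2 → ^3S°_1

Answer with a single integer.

(a) allowed
(b) forbidden (parity, ΔS, ΔJ fail)
(c) allowed
(d) forbidden (ΔL, ΔJ fail)
(e) forbidden (parity, ΔS, ΔL fail)
(f) forbidden (ΔS fails)
(g) allowed
Total allowed: 3 of 7.

3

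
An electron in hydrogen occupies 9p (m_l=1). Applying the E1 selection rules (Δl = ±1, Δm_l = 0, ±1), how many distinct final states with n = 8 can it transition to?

E1 requires Δl = ±1, so l_f ∈ {0, 2}; with 0 ≤ l_f ≤ n_f−1 = 7, the allowed l_f values are {0, 2}.
For l_f = 0: m_f ∈ {m_i−1, m_i, m_i+1} ∩ [−0, 0] = {0} → 1 state.
For l_f = 2: m_f ∈ {m_i−1, m_i, m_i+1} ∩ [−2, 2] = {0, 1, 2} → 3 states.
Total: 4.

4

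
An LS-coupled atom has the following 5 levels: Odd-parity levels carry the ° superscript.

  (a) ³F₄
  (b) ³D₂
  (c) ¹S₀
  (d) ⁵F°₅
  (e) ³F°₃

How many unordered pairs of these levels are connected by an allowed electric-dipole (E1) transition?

(a)–(b): forbidden (parity, ΔJ).
(a)–(c): forbidden (parity, ΔS, ΔL, ΔJ).
(a)–(d): forbidden (ΔS).
(a)–(e): allowed.
(b)–(c): forbidden (parity, ΔS, ΔL, ΔJ).
(b)–(d): forbidden (ΔS, ΔJ).
(b)–(e): allowed.
(c)–(d): forbidden (ΔS, ΔL, ΔJ).
(c)–(e): forbidden (ΔS, ΔL, ΔJ).
(d)–(e): forbidden (parity, ΔS, ΔJ).
Allowed pairs: 2 of 10.

2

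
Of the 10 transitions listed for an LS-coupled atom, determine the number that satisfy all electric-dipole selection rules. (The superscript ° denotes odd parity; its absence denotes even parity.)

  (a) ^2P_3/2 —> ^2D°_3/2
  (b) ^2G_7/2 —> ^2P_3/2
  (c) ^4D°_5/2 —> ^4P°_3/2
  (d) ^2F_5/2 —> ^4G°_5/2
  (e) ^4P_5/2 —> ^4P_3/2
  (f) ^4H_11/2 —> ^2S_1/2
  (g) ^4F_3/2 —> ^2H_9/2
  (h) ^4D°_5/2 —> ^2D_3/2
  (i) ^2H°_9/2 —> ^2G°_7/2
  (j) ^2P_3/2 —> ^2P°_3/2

2

(a) allowed
(b) forbidden (parity, ΔL, ΔJ fail)
(c) forbidden (parity fails)
(d) forbidden (ΔS fails)
(e) forbidden (parity fails)
(f) forbidden (parity, ΔS, ΔL, ΔJ fail)
(g) forbidden (parity, ΔS, ΔL, ΔJ fail)
(h) forbidden (ΔS fails)
(i) forbidden (parity fails)
(j) allowed
Total allowed: 2 of 10.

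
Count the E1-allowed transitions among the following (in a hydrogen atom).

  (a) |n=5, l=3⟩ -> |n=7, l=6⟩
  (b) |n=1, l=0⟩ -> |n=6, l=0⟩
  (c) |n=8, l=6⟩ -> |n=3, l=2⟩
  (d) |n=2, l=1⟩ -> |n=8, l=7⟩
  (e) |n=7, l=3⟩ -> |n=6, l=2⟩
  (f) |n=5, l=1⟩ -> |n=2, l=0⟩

2

(a) forbidden — Δl = +3 (E1 requires Δl = ±1)
(b) forbidden — Δl = +0 (E1 requires Δl = ±1)
(c) forbidden — Δl = -4 (E1 requires Δl = ±1)
(d) forbidden — Δl = +6 (E1 requires Δl = ±1)
(e) allowed
(f) allowed
Total allowed: 2 of 6.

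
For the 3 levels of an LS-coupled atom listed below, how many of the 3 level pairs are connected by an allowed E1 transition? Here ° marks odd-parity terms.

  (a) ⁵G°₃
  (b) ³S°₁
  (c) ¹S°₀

(a)–(b): forbidden (parity, ΔS, ΔL, ΔJ).
(a)–(c): forbidden (parity, ΔS, ΔL, ΔJ).
(b)–(c): forbidden (parity, ΔS, ΔL).
Allowed pairs: 0 of 3.

0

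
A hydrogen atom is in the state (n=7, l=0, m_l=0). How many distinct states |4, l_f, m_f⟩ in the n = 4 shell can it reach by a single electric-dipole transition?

E1 requires Δl = ±1, so l_f ∈ {-1, 1}; with 0 ≤ l_f ≤ n_f−1 = 3, the allowed l_f values are {1}.
For l_f = 1: m_f ∈ {m_i−1, m_i, m_i+1} ∩ [−1, 1] = {-1, 0, 1} → 3 states.
Total: 3.

3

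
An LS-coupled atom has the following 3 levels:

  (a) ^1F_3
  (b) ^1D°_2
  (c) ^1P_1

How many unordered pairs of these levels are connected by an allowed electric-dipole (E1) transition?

2

(a)–(b): allowed.
(a)–(c): forbidden (parity, ΔL, ΔJ).
(b)–(c): allowed.
Allowed pairs: 2 of 3.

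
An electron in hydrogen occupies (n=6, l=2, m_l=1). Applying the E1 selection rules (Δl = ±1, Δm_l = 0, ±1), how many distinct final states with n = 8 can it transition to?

5

E1 requires Δl = ±1, so l_f ∈ {1, 3}; with 0 ≤ l_f ≤ n_f−1 = 7, the allowed l_f values are {1, 3}.
For l_f = 1: m_f ∈ {m_i−1, m_i, m_i+1} ∩ [−1, 1] = {0, 1} → 2 states.
For l_f = 3: m_f ∈ {m_i−1, m_i, m_i+1} ∩ [−3, 3] = {0, 1, 2} → 3 states.
Total: 5.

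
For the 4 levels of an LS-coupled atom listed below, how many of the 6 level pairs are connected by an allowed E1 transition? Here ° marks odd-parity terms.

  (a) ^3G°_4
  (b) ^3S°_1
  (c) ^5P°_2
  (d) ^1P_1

0

(a)–(b): forbidden (parity, ΔL, ΔJ).
(a)–(c): forbidden (parity, ΔS, ΔL, ΔJ).
(a)–(d): forbidden (ΔS, ΔL, ΔJ).
(b)–(c): forbidden (parity, ΔS).
(b)–(d): forbidden (ΔS).
(c)–(d): forbidden (ΔS).
Allowed pairs: 0 of 6.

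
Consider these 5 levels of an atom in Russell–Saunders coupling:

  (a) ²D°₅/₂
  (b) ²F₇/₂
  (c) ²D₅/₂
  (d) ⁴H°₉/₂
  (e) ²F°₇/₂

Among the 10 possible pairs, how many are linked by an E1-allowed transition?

(a)–(b): allowed.
(a)–(c): allowed.
(a)–(d): forbidden (parity, ΔS, ΔL, ΔJ).
(a)–(e): forbidden (parity).
(b)–(c): forbidden (parity).
(b)–(d): forbidden (ΔS, ΔL).
(b)–(e): allowed.
(c)–(d): forbidden (ΔS, ΔL, ΔJ).
(c)–(e): allowed.
(d)–(e): forbidden (parity, ΔS, ΔL).
Allowed pairs: 4 of 10.

4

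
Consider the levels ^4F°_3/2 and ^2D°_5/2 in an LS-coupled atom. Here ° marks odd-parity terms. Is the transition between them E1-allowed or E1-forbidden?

Initial level: S=3/2, L=3, J=3/2, parity odd. Final level: S=1/2, L=2, J=5/2, parity odd.
Parity must change: odd → odd — fails.
ΔS = 0: S: 3/2 → 1/2 — fails.
ΔL = 0, ±1 (not L=0↔0): L: 3 → 2, ΔL = -1 — ok.
ΔJ = 0, ±1 (not J=0↔0): J: 3/2 → 5/2, ΔJ = +1 — ok.
Rule(s) violated: parity, ΔS.

forbidden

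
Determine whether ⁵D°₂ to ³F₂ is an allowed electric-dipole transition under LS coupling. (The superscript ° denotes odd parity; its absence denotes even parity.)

Initial level: S=2, L=2, J=2, parity odd. Final level: S=1, L=3, J=2, parity even.
Parity must change: odd → even — satisfied.
ΔS = 0: S: 2 → 1 — violated.
ΔL = 0, ±1 (not L=0↔0): L: 2 → 3, ΔL = +1 — satisfied.
ΔJ = 0, ±1 (not J=0↔0): J: 2 → 2, ΔJ = +0 — satisfied.
Rule(s) violated: ΔS.

forbidden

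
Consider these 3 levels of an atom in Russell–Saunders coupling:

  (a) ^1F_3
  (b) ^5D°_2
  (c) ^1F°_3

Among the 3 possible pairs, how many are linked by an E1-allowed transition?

1

(a)–(b): forbidden (ΔS).
(a)–(c): allowed.
(b)–(c): forbidden (parity, ΔS).
Allowed pairs: 1 of 3.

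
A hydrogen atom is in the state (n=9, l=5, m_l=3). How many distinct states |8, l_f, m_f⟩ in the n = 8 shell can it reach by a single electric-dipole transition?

6

E1 requires Δl = ±1, so l_f ∈ {4, 6}; with 0 ≤ l_f ≤ n_f−1 = 7, the allowed l_f values are {4, 6}.
For l_f = 4: m_f ∈ {m_i−1, m_i, m_i+1} ∩ [−4, 4] = {2, 3, 4} → 3 states.
For l_f = 6: m_f ∈ {m_i−1, m_i, m_i+1} ∩ [−6, 6] = {2, 3, 4} → 3 states.
Total: 6.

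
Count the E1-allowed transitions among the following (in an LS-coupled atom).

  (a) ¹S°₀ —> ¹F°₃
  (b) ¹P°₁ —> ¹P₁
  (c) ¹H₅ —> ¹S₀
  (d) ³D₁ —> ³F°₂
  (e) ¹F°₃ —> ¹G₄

3

(a) forbidden (parity, ΔL, ΔJ fail)
(b) allowed
(c) forbidden (parity, ΔL, ΔJ fail)
(d) allowed
(e) allowed
Total allowed: 3 of 5.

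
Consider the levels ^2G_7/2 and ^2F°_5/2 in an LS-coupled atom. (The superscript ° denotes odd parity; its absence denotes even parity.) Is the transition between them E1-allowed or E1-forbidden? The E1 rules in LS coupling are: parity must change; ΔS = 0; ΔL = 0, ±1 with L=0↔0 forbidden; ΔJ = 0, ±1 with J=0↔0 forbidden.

Initial level: S=1/2, L=4, J=7/2, parity even. Final level: S=1/2, L=3, J=5/2, parity odd.
Parity must change: even → odd — satisfied.
ΔS = 0: S: 1/2 → 1/2 — satisfied.
ΔL = 0, ±1 (not L=0↔0): L: 4 → 3, ΔL = -1 — satisfied.
ΔJ = 0, ±1 (not J=0↔0): J: 7/2 → 5/2, ΔJ = -1 — satisfied.
All four E1 rules are satisfied.

allowed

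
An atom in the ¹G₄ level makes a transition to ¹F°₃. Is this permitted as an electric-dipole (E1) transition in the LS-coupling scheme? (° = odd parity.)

allowed

ΔL = 0, ±1 (not L=0↔0): L: 4 → 3, ΔL = -1 — satisfied.
ΔS = 0: S: 0 → 0 — satisfied.
ΔJ = 0, ±1 (not J=0↔0): J: 4 → 3, ΔJ = -1 — satisfied.
Parity must change: even → odd — satisfied.
All four E1 rules are satisfied.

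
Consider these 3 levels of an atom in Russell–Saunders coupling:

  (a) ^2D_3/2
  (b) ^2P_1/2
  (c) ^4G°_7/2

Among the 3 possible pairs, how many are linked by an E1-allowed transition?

(a)–(b): forbidden (parity).
(a)–(c): forbidden (ΔS, ΔL, ΔJ).
(b)–(c): forbidden (ΔS, ΔL, ΔJ).
Allowed pairs: 0 of 3.

0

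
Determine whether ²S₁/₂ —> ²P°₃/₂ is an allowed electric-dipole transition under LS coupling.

allowed

Initial level: S=1/2, L=0, J=1/2, parity even. Final level: S=1/2, L=1, J=3/2, parity odd.
Parity must change: even → odd — satisfied.
ΔS = 0: S: 1/2 → 1/2 — satisfied.
ΔL = 0, ±1 (not L=0↔0): L: 0 → 1, ΔL = +1 — satisfied.
ΔJ = 0, ±1 (not J=0↔0): J: 1/2 → 3/2, ΔJ = +1 — satisfied.
All four E1 rules are satisfied.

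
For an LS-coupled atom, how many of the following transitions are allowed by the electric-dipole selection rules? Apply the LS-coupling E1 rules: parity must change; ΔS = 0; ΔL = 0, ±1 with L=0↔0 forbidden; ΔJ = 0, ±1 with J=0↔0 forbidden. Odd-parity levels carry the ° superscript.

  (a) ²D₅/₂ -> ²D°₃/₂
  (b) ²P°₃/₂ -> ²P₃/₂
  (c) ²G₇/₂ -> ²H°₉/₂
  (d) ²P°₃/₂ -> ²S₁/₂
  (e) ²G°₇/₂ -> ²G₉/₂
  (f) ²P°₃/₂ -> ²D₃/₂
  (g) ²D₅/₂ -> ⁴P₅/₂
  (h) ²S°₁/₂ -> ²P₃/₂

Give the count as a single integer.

7

(a) allowed
(b) allowed
(c) allowed
(d) allowed
(e) allowed
(f) allowed
(g) forbidden (parity, ΔS fail)
(h) allowed
Total allowed: 7 of 8.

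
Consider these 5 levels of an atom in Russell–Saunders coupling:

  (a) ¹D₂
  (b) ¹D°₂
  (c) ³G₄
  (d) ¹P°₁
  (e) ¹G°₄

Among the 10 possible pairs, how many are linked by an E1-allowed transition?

(a)–(b): allowed.
(a)–(c): forbidden (parity, ΔS, ΔL, ΔJ).
(a)–(d): allowed.
(a)–(e): forbidden (ΔL, ΔJ).
(b)–(c): forbidden (ΔS, ΔL, ΔJ).
(b)–(d): forbidden (parity).
(b)–(e): forbidden (parity, ΔL, ΔJ).
(c)–(d): forbidden (ΔS, ΔL, ΔJ).
(c)–(e): forbidden (ΔS).
(d)–(e): forbidden (parity, ΔL, ΔJ).
Allowed pairs: 2 of 10.

2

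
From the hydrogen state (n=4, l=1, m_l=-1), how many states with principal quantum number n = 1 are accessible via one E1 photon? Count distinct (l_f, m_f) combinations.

1

E1 requires Δl = ±1, so l_f ∈ {0, 2}; with 0 ≤ l_f ≤ n_f−1 = 0, the allowed l_f values are {0}.
For l_f = 0: m_f ∈ {m_i−1, m_i, m_i+1} ∩ [−0, 0] = {0} → 1 state.
Total: 1.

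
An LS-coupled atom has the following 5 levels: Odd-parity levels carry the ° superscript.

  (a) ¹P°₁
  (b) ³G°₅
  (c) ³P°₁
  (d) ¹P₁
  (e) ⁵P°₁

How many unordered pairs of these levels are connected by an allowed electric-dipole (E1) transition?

(a)–(b): forbidden (parity, ΔS, ΔL, ΔJ).
(a)–(c): forbidden (parity, ΔS).
(a)–(d): allowed.
(a)–(e): forbidden (parity, ΔS).
(b)–(c): forbidden (parity, ΔL, ΔJ).
(b)–(d): forbidden (ΔS, ΔL, ΔJ).
(b)–(e): forbidden (parity, ΔS, ΔL, ΔJ).
(c)–(d): forbidden (ΔS).
(c)–(e): forbidden (parity, ΔS).
(d)–(e): forbidden (ΔS).
Allowed pairs: 1 of 10.

1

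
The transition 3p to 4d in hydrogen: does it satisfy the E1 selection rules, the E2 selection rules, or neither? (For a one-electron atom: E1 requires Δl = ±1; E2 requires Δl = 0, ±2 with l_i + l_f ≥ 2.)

E1

Δl = 2 − 1 = +1; l_i + l_f = 3.
E1 (Δl = ±1): satisfied.
E2 (Δl = 0,±2, l_i+l_f ≥ 2): not satisfied.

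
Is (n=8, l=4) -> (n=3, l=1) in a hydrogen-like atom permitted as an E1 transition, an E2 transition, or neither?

neither

Δl = 1 − 4 = -3; l_i + l_f = 5.
E1 (Δl = ±1): not satisfied.
E2 (Δl = 0,±2, l_i+l_f ≥ 2): not satisfied.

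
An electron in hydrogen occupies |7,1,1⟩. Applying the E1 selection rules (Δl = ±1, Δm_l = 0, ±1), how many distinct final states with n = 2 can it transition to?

E1 requires Δl = ±1, so l_f ∈ {0, 2}; with 0 ≤ l_f ≤ n_f−1 = 1, the allowed l_f values are {0}.
For l_f = 0: m_f ∈ {m_i−1, m_i, m_i+1} ∩ [−0, 0] = {0} → 1 state.
Total: 1.

1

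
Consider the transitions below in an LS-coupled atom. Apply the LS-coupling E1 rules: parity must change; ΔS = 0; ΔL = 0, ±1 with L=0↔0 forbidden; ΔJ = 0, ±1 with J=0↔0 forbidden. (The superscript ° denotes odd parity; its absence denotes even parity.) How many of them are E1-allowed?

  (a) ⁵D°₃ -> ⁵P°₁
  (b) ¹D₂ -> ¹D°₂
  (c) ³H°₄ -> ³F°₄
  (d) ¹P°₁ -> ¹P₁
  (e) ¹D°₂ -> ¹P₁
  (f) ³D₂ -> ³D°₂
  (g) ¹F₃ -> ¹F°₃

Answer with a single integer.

5

(a) forbidden (parity, ΔJ fail)
(b) allowed
(c) forbidden (parity, ΔL fail)
(d) allowed
(e) allowed
(f) allowed
(g) allowed
Total allowed: 5 of 7.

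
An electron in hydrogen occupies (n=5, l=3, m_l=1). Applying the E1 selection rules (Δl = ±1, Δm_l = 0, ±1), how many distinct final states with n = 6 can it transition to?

E1 requires Δl = ±1, so l_f ∈ {2, 4}; with 0 ≤ l_f ≤ n_f−1 = 5, the allowed l_f values are {2, 4}.
For l_f = 2: m_f ∈ {m_i−1, m_i, m_i+1} ∩ [−2, 2] = {0, 1, 2} → 3 states.
For l_f = 4: m_f ∈ {m_i−1, m_i, m_i+1} ∩ [−4, 4] = {0, 1, 2} → 3 states.
Total: 6.

6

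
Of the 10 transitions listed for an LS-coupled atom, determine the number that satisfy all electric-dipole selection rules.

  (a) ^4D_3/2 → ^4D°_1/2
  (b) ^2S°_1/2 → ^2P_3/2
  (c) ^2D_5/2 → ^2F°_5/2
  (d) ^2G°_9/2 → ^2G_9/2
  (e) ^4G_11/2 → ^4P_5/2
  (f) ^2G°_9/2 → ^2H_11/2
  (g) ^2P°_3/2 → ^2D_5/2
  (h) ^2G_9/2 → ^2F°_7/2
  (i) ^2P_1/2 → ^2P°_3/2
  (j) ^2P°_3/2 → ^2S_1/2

9

(a) allowed
(b) allowed
(c) allowed
(d) allowed
(e) forbidden (parity, ΔL, ΔJ fail)
(f) allowed
(g) allowed
(h) allowed
(i) allowed
(j) allowed
Total allowed: 9 of 10.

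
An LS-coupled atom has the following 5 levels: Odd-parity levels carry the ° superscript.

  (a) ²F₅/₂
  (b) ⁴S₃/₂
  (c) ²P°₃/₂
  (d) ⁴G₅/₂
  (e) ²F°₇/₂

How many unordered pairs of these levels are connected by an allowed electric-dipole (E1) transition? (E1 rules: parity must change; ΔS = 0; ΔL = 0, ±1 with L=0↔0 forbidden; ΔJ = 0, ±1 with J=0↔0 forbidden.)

(a)–(b): forbidden (parity, ΔS, ΔL).
(a)–(c): forbidden (ΔL).
(a)–(d): forbidden (parity, ΔS).
(a)–(e): allowed.
(b)–(c): forbidden (ΔS).
(b)–(d): forbidden (parity, ΔL).
(b)–(e): forbidden (ΔS, ΔL, ΔJ).
(c)–(d): forbidden (ΔS, ΔL).
(c)–(e): forbidden (parity, ΔL, ΔJ).
(d)–(e): forbidden (ΔS).
Allowed pairs: 1 of 10.

1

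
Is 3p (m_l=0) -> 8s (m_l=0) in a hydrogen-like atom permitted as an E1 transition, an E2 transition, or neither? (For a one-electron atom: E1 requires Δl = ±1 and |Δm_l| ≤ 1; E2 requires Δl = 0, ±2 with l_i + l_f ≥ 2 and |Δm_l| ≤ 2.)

E1

Δl = 0 − 1 = -1; l_i + l_f = 1.
Δm_l = +0.
E1 (Δl = ±1, |Δm_l| ≤ 1): satisfied.
E2 (Δl = 0,±2, l_i+l_f ≥ 2, |Δm_l| ≤ 2): not satisfied.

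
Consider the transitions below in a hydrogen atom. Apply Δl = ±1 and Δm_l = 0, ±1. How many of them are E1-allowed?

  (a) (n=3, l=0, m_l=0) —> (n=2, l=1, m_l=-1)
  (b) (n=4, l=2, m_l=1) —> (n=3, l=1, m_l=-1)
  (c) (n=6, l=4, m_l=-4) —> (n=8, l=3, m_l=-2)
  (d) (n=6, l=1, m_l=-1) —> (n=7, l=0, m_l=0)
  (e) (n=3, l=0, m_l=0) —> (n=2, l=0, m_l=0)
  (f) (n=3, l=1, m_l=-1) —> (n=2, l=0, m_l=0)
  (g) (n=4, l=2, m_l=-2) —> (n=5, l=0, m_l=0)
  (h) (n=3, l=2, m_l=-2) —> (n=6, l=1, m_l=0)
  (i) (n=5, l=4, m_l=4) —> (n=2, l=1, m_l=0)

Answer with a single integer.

(a) allowed
(b) forbidden — Δm_l = -2 (E1 requires Δm_l = 0, ±1)
(c) forbidden — Δm_l = +2 (E1 requires Δm_l = 0, ±1)
(d) allowed
(e) forbidden — Δl = +0 (E1 requires Δl = ±1)
(f) allowed
(g) forbidden — Δl = -2 (E1 requires Δl = ±1); Δm_l = +2 (E1 requires Δm_l = 0, ±1)
(h) forbidden — Δm_l = +2 (E1 requires Δm_l = 0, ±1)
(i) forbidden — Δl = -3 (E1 requires Δl = ±1); Δm_l = -4 (E1 requires Δm_l = 0, ±1)
Total allowed: 3 of 9.

3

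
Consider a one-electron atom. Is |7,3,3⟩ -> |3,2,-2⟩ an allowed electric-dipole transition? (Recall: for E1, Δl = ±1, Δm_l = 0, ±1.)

forbidden

Initial l = 3, final l = 2, so Δl = -1. E1 requires Δl = ±1: ok.
Δm_l = -2 − (3) = -5. E1 requires Δm_l = 0, ±1: fails.
The transition is electric-dipole forbidden.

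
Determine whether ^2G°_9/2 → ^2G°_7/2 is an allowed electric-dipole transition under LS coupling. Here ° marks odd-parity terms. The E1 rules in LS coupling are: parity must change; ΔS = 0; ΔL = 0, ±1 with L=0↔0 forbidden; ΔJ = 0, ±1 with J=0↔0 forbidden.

Initial level: S=1/2, L=4, J=9/2, parity odd. Final level: S=1/2, L=4, J=7/2, parity odd.
Parity must change: odd → odd — violated.
ΔS = 0: S: 1/2 → 1/2 — satisfied.
ΔL = 0, ±1 (not L=0↔0): L: 4 → 4, ΔL = +0 — satisfied.
ΔJ = 0, ±1 (not J=0↔0): J: 9/2 → 7/2, ΔJ = -1 — satisfied.
Rule(s) violated: parity.

forbidden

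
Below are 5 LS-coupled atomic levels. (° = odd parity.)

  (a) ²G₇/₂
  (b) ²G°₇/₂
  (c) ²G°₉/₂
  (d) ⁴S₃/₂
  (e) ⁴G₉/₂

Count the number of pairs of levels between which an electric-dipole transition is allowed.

(a)–(b): allowed.
(a)–(c): allowed.
(a)–(d): forbidden (parity, ΔS, ΔL, ΔJ).
(a)–(e): forbidden (parity, ΔS).
(b)–(c): forbidden (parity).
(b)–(d): forbidden (ΔS, ΔL, ΔJ).
(b)–(e): forbidden (ΔS).
(c)–(d): forbidden (ΔS, ΔL, ΔJ).
(c)–(e): forbidden (ΔS).
(d)–(e): forbidden (parity, ΔL, ΔJ).
Allowed pairs: 2 of 10.

2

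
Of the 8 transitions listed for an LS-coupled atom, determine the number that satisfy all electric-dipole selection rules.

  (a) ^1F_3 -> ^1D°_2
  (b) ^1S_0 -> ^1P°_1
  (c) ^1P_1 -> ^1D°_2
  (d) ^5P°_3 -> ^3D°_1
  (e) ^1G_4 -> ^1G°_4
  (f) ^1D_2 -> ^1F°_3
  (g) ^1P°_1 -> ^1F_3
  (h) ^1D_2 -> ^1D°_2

6

(a) allowed
(b) allowed
(c) allowed
(d) forbidden (parity, ΔS, ΔJ fail)
(e) allowed
(f) allowed
(g) forbidden (ΔL, ΔJ fail)
(h) allowed
Total allowed: 6 of 8.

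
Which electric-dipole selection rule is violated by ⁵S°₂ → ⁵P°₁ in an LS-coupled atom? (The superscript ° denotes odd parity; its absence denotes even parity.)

parity

ΔS = 0: S: 2 → 2 — ok.
Parity must change: odd → odd — fails.
ΔL = 0, ±1 (not L=0↔0): L: 0 → 1, ΔL = +1 — ok.
ΔJ = 0, ±1 (not J=0↔0): J: 2 → 1, ΔJ = -1 — ok.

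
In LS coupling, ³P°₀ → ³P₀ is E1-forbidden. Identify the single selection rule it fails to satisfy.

the J=0 ↔ J=0 exclusion

Reading off the term symbols: S 1→1, L 1→1, J 0→0, parity odd→even.
Parity must change: odd → even — satisfied.
ΔS = 0: S: 1 → 1 — satisfied.
ΔL = 0, ±1 (not L=0↔0): L: 1 → 1, ΔL = +0 — satisfied.
ΔJ = 0, ±1 (not J=0↔0): J: 0 → 0, ΔJ = +0 — violated.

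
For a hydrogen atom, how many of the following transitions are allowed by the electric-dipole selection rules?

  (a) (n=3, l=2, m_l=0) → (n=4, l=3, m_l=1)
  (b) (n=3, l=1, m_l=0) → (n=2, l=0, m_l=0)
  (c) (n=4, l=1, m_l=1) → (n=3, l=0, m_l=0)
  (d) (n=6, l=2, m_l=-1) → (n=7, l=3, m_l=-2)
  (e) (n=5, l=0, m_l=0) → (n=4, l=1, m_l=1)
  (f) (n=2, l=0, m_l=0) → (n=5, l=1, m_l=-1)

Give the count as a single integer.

6

(a) allowed
(b) allowed
(c) allowed
(d) allowed
(e) allowed
(f) allowed
Total allowed: 6 of 6.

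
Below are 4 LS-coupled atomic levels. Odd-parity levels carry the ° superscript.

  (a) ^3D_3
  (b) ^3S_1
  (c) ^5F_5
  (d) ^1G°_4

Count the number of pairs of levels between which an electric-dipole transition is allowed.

0

(a)–(b): forbidden (parity, ΔL, ΔJ).
(a)–(c): forbidden (parity, ΔS, ΔJ).
(a)–(d): forbidden (ΔS, ΔL).
(b)–(c): forbidden (parity, ΔS, ΔL, ΔJ).
(b)–(d): forbidden (ΔS, ΔL, ΔJ).
(c)–(d): forbidden (ΔS).
Allowed pairs: 0 of 6.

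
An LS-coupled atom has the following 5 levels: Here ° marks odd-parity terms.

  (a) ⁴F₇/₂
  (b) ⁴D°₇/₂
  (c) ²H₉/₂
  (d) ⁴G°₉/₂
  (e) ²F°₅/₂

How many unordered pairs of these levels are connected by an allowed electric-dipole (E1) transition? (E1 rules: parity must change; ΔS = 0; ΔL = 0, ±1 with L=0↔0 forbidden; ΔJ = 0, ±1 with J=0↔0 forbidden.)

(a)–(b): allowed.
(a)–(c): forbidden (parity, ΔS, ΔL).
(a)–(d): allowed.
(a)–(e): forbidden (ΔS).
(b)–(c): forbidden (ΔS, ΔL).
(b)–(d): forbidden (parity, ΔL).
(b)–(e): forbidden (parity, ΔS).
(c)–(d): forbidden (ΔS).
(c)–(e): forbidden (ΔL, ΔJ).
(d)–(e): forbidden (parity, ΔS, ΔJ).
Allowed pairs: 2 of 10.

2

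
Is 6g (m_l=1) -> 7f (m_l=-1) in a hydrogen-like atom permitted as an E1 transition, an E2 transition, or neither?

neither

Δl = 3 − 4 = -1; l_i + l_f = 7.
Δm_l = -2.
E1 (Δl = ±1, |Δm_l| ≤ 1): not satisfied.
E2 (Δl = 0,±2, l_i+l_f ≥ 2, |Δm_l| ≤ 2): not satisfied.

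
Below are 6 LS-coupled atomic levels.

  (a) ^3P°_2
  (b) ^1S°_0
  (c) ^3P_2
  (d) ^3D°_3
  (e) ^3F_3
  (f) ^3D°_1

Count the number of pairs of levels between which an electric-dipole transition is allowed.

(a)–(b): forbidden (parity, ΔS, ΔJ).
(a)–(c): allowed.
(a)–(d): forbidden (parity).
(a)–(e): forbidden (ΔL).
(a)–(f): forbidden (parity).
(b)–(c): forbidden (ΔS, ΔJ).
(b)–(d): forbidden (parity, ΔS, ΔL, ΔJ).
(b)–(e): forbidden (ΔS, ΔL, ΔJ).
(b)–(f): forbidden (parity, ΔS, ΔL).
(c)–(d): allowed.
(c)–(e): forbidden (parity, ΔL).
(c)–(f): allowed.
(d)–(e): allowed.
(d)–(f): forbidden (parity, ΔJ).
(e)–(f): forbidden (ΔJ).
Allowed pairs: 4 of 15.

4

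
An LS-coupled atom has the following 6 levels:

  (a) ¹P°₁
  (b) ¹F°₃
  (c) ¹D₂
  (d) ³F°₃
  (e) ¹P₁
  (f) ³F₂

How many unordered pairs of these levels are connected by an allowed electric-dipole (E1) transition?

(a)–(b): forbidden (parity, ΔL, ΔJ).
(a)–(c): allowed.
(a)–(d): forbidden (parity, ΔS, ΔL, ΔJ).
(a)–(e): allowed.
(a)–(f): forbidden (ΔS, ΔL).
(b)–(c): allowed.
(b)–(d): forbidden (parity, ΔS).
(b)–(e): forbidden (ΔL, ΔJ).
(b)–(f): forbidden (ΔS).
(c)–(d): forbidden (ΔS).
(c)–(e): forbidden (parity).
(c)–(f): forbidden (parity, ΔS).
(d)–(e): forbidden (ΔS, ΔL, ΔJ).
(d)–(f): allowed.
(e)–(f): forbidden (parity, ΔS, ΔL).
Allowed pairs: 4 of 15.

4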